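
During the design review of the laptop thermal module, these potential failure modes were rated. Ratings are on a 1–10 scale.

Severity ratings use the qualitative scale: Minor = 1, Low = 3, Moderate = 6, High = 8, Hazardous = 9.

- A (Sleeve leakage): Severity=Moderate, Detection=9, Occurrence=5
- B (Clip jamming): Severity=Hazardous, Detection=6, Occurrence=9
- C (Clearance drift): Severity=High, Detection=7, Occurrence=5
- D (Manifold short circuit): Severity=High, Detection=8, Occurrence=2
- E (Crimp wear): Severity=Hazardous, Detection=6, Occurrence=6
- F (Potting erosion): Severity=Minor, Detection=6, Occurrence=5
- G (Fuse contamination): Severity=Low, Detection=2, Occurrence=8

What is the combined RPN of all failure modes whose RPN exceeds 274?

1090

RPN = Severity × Occurrence × Detection:
  A: 6 × 5 × 9 = 270
  B: 9 × 9 × 6 = 486
  C: 8 × 5 × 7 = 280
  D: 8 × 2 × 8 = 128
  E: 9 × 6 × 6 = 324
  F: 1 × 5 × 6 = 30
  G: 3 × 8 × 2 = 48
RPN > 274: B (486), C (280), E (324).
Sum: 486 + 280 + 324 = 1090.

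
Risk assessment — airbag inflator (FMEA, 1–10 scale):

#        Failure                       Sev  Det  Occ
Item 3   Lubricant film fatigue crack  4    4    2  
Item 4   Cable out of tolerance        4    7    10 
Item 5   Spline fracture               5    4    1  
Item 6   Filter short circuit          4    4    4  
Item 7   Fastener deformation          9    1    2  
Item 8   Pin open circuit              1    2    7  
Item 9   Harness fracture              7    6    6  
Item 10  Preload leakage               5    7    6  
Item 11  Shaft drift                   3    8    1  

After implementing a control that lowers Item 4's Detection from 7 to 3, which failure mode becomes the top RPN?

Item 9

RPN = Severity × Occurrence × Detection:
  Item 3: 4 × 2 × 4 = 32
  Item 4: 4 × 10 × 7 = 280
  Item 5: 5 × 1 × 4 = 20
  Item 6: 4 × 4 × 4 = 64
  Item 7: 9 × 2 × 1 = 18
  Item 8: 1 × 7 × 2 = 14
  Item 9: 7 × 6 × 6 = 252
  Item 10: 5 × 6 × 7 = 210
  Item 11: 3 × 1 × 8 = 24
After action: Item 4 → 4 × 10 × 3 = 120.
Revised RPNs: Item 9=252, Item 10=210, Item 4=120, Item 6=64, Item 3=32, Item 11=24, Item 5=20, Item 7=18, Item 8=14.
Highest is now Item 9 (252).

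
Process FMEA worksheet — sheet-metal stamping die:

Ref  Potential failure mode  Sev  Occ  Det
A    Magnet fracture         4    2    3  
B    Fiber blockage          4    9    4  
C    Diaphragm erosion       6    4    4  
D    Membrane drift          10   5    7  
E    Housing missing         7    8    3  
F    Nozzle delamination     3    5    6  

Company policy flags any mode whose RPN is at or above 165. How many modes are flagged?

2

RPN = Severity × Occurrence × Detection:
  A: 4 × 2 × 3 = 24
  B: 4 × 9 × 4 = 144
  C: 6 × 4 × 4 = 96
  D: 10 × 5 × 7 = 350
  E: 7 × 8 × 3 = 168
  F: 3 × 5 × 6 = 90
Modes with RPN ≥ 165: D (350), E (168) → 2.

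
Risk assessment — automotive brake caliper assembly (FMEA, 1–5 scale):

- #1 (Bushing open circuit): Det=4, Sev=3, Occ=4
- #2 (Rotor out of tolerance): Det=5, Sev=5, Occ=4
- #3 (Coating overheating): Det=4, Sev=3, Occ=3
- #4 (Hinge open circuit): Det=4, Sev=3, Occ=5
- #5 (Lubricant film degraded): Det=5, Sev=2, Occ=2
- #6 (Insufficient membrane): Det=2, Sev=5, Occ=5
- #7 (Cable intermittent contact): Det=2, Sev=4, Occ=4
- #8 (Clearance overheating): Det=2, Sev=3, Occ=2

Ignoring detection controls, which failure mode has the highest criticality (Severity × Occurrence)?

Criticality = Severity × Occurrence:
  #1: 3 × 4 = 12
  #2: 5 × 4 = 20
  #3: 3 × 3 = 9
  #4: 3 × 5 = 15
  #5: 2 × 2 = 4
  #6: 5 × 5 = 25
  #7: 4 × 4 = 16
  #8: 3 × 2 = 6
Highest criticality is 25 → #6.

#6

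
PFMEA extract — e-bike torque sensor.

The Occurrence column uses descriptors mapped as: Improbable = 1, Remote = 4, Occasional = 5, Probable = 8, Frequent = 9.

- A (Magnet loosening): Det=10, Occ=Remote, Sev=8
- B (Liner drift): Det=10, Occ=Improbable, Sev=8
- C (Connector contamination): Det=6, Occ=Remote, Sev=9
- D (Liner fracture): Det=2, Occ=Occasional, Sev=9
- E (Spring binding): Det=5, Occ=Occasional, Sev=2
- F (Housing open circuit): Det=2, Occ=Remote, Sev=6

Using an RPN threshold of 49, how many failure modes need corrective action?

5

RPN = Severity × Occurrence × Detection:
  A: 8 × 4 × 10 = 320
  B: 8 × 1 × 10 = 80
  C: 9 × 4 × 6 = 216
  D: 9 × 5 × 2 = 90
  E: 2 × 5 × 5 = 50
  F: 6 × 4 × 2 = 48
Modes with RPN ≥ 49: A (320), B (80), C (216), D (90), E (50) → 5.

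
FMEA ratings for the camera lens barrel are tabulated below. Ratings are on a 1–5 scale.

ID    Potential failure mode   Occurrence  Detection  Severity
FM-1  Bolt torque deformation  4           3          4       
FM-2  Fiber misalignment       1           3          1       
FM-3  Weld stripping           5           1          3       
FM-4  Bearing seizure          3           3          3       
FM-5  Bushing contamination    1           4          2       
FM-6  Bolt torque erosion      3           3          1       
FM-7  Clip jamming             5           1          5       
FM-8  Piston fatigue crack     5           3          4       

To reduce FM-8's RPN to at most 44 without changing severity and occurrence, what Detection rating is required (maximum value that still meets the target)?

2

FM-8: S=4, O=5, D=3 → current RPN = 60.
Fixed product = 20. Need 20 × D ≤ 44, so D ≤ 44/20 = 2.20.
Maximum integer Detection rating = 2 (gives RPN 40; D=3 would give 60 > 44).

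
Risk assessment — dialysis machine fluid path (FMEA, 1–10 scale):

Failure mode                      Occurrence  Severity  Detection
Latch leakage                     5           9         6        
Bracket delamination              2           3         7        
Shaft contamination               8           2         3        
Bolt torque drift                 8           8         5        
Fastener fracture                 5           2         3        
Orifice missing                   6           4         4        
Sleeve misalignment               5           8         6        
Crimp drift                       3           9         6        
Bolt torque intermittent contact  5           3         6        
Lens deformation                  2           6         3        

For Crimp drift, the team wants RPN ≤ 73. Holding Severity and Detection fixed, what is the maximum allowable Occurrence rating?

1

Crimp drift: S=9, O=3, D=6 → current RPN = 162.
Fixed product = 54. Need 54 × O ≤ 73, so O ≤ 73/54 = 1.35.
Maximum integer Occurrence rating = 1 (gives RPN 54; O=2 would give 108 > 73).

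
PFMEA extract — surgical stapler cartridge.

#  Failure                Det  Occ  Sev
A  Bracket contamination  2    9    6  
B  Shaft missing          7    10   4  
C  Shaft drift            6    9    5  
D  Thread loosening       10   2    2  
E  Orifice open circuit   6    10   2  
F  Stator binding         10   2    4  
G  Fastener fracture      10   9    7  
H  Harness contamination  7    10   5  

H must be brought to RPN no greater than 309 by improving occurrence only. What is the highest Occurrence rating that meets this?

H: S=5, O=10, D=7 → current RPN = 350.
Fixed product = 35. Need 35 × O ≤ 309, so O ≤ 309/35 = 8.83.
Maximum integer Occurrence rating = 8 (gives RPN 280; O=9 would give 315 > 309).

8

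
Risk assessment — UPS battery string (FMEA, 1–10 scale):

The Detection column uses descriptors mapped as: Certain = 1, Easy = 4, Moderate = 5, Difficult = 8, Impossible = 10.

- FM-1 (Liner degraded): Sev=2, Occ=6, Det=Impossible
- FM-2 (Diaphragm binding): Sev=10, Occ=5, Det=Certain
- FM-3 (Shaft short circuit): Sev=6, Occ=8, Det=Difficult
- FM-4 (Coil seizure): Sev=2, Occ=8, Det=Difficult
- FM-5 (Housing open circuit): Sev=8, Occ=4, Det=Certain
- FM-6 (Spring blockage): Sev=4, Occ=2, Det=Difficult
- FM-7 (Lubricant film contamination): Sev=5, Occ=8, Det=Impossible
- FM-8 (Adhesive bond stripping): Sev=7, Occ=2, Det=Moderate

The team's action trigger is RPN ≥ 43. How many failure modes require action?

RPN = Severity × Occurrence × Detection:
  FM-1: 2 × 6 × 10 = 120
  FM-2: 10 × 5 × 1 = 50
  FM-3: 6 × 8 × 8 = 384
  FM-4: 2 × 8 × 8 = 128
  FM-5: 8 × 4 × 1 = 32
  FM-6: 4 × 2 × 8 = 64
  FM-7: 5 × 8 × 10 = 400
  FM-8: 7 × 2 × 5 = 70
Modes with RPN ≥ 43: FM-1 (120), FM-2 (50), FM-3 (384), FM-4 (128), FM-6 (64), FM-7 (400), FM-8 (70) → 7.

7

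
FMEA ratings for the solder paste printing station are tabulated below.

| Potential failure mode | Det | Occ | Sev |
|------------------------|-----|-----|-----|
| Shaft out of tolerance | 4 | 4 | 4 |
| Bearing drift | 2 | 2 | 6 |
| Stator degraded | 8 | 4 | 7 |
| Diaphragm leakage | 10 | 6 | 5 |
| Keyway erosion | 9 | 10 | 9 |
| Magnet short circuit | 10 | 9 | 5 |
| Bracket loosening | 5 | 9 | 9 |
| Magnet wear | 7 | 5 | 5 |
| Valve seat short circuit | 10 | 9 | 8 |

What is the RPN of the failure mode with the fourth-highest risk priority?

RPN = Severity × Occurrence × Detection:
  Shaft out of tolerance: 4 × 4 × 4 = 64
  Bearing drift: 6 × 2 × 2 = 24
  Stator degraded: 7 × 4 × 8 = 224
  Diaphragm leakage: 5 × 6 × 10 = 300
  Keyway erosion: 9 × 10 × 9 = 810
  Magnet short circuit: 5 × 9 × 10 = 450
  Bracket loosening: 9 × 9 × 5 = 405
  Magnet wear: 5 × 5 × 7 = 175
  Valve seat short circuit: 8 × 9 × 10 = 720
Sorted descending: 810, 720, 450, 405, 300, 224, 175, 64, 24.
The fourth-highest RPN is 405 (Bracket loosening).

405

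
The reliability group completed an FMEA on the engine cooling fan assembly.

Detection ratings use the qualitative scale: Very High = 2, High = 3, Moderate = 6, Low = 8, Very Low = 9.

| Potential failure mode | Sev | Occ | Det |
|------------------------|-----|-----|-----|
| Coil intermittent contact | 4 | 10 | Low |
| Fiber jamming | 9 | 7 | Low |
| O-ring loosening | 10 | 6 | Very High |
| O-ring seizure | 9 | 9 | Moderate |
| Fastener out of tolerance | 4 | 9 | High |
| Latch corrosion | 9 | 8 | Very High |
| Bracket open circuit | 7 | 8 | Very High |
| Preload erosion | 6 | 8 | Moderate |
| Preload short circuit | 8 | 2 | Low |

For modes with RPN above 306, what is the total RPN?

1310

RPN = Severity × Occurrence × Detection:
  Coil intermittent contact: 4 × 10 × 8 = 320
  Fiber jamming: 9 × 7 × 8 = 504
  O-ring loosening: 10 × 6 × 2 = 120
  O-ring seizure: 9 × 9 × 6 = 486
  Fastener out of tolerance: 4 × 9 × 3 = 108
  Latch corrosion: 9 × 8 × 2 = 144
  Bracket open circuit: 7 × 8 × 2 = 112
  Preload erosion: 6 × 8 × 6 = 288
  Preload short circuit: 8 × 2 × 8 = 128
RPN > 306: Coil intermittent contact (320), Fiber jamming (504), O-ring seizure (486).
Sum: 320 + 504 + 486 = 1310.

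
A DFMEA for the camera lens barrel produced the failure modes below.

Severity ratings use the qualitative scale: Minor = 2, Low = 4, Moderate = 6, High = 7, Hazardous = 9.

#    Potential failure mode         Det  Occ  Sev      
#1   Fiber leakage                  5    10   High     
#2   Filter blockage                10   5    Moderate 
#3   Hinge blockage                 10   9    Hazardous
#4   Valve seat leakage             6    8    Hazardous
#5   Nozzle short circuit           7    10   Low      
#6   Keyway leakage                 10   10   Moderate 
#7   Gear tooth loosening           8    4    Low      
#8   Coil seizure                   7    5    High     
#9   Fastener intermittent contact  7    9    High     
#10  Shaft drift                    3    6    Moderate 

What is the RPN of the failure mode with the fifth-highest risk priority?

RPN = Severity × Occurrence × Detection:
  #1: 7 × 10 × 5 = 350
  #2: 6 × 5 × 10 = 300
  #3: 9 × 9 × 10 = 810
  #4: 9 × 8 × 6 = 432
  #5: 4 × 10 × 7 = 280
  #6: 6 × 10 × 10 = 600
  #7: 4 × 4 × 8 = 128
  #8: 7 × 5 × 7 = 245
  #9: 7 × 9 × 7 = 441
  #10: 6 × 6 × 3 = 108
Sorted descending: 810, 600, 441, 432, 350, 300, 280, 245, 128, 108.
The fifth-highest RPN is 350 (#1).

350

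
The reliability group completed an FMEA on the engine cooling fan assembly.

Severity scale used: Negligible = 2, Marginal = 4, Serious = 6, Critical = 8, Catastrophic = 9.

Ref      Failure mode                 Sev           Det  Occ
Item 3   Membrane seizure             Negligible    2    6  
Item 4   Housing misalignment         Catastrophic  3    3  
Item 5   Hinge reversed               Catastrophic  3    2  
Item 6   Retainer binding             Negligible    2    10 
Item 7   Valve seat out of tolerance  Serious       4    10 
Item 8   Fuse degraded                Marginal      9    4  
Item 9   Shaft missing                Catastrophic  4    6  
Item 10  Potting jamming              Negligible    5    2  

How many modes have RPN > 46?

RPN = Severity × Occurrence × Detection:
  Item 3: 2 × 6 × 2 = 24
  Item 4: 9 × 3 × 3 = 81
  Item 5: 9 × 2 × 3 = 54
  Item 6: 2 × 10 × 2 = 40
  Item 7: 6 × 10 × 4 = 240
  Item 8: 4 × 4 × 9 = 144
  Item 9: 9 × 6 × 4 = 216
  Item 10: 2 × 2 × 5 = 20
Modes with RPN > 46: Item 4 (81), Item 5 (54), Item 7 (240), Item 8 (144), Item 9 (216) → 5.

5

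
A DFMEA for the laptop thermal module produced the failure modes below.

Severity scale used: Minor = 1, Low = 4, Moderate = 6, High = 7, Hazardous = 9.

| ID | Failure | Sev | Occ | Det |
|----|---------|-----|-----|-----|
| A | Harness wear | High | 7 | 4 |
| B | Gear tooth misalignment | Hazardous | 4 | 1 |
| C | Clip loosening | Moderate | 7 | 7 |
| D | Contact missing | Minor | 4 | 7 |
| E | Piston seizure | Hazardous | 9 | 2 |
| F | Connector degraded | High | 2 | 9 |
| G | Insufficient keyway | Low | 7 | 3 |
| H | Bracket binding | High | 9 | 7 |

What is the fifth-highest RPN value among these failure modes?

126

RPN = Severity × Occurrence × Detection:
  A: 7 × 7 × 4 = 196
  B: 9 × 4 × 1 = 36
  C: 6 × 7 × 7 = 294
  D: 1 × 4 × 7 = 28
  E: 9 × 9 × 2 = 162
  F: 7 × 2 × 9 = 126
  G: 4 × 7 × 3 = 84
  H: 7 × 9 × 7 = 441
Sorted descending: 441, 294, 196, 162, 126, 84, 36, 28.
The fifth-highest RPN is 126 (F).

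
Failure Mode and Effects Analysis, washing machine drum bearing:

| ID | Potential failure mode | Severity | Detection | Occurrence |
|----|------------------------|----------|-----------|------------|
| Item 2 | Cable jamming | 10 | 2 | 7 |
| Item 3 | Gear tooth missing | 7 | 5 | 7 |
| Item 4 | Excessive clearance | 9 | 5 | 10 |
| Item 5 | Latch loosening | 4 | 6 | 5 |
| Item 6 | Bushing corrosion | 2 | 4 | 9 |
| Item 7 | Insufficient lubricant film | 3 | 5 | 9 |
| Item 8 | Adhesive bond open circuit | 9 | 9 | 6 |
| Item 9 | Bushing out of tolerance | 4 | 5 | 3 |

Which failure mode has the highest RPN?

Item 8

RPN = Severity × Occurrence × Detection:
  Item 2: 10 × 7 × 2 = 140
  Item 3: 7 × 7 × 5 = 245
  Item 4: 9 × 10 × 5 = 450
  Item 5: 4 × 5 × 6 = 120
  Item 6: 2 × 9 × 4 = 72
  Item 7: 3 × 9 × 5 = 135
  Item 8: 9 × 6 × 9 = 486
  Item 9: 4 × 3 × 5 = 60
Highest RPN is 486 → Item 8.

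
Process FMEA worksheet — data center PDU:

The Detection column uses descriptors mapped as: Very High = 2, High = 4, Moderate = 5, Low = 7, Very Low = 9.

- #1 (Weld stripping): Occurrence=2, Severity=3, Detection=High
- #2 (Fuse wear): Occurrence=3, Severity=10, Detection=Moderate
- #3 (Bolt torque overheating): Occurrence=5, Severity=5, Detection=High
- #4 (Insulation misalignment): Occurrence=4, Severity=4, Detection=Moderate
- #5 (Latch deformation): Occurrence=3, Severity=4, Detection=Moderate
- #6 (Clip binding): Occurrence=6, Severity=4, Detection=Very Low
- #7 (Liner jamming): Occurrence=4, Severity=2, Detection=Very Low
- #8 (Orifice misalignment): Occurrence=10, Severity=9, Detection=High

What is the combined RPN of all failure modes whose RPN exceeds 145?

726

RPN = Severity × Occurrence × Detection:
  #1: 3 × 2 × 4 = 24
  #2: 10 × 3 × 5 = 150
  #3: 5 × 5 × 4 = 100
  #4: 4 × 4 × 5 = 80
  #5: 4 × 3 × 5 = 60
  #6: 4 × 6 × 9 = 216
  #7: 2 × 4 × 9 = 72
  #8: 9 × 10 × 4 = 360
RPN > 145: #2 (150), #6 (216), #8 (360).
Sum: 150 + 216 + 360 = 726.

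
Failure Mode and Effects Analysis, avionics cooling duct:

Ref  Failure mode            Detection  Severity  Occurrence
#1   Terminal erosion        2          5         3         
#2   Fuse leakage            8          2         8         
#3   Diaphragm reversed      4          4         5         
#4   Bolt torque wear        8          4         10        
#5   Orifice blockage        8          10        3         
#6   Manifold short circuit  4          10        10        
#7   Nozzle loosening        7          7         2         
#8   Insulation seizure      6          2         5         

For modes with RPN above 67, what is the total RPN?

1266

RPN = Severity × Occurrence × Detection:
  #1: 5 × 3 × 2 = 30
  #2: 2 × 8 × 8 = 128
  #3: 4 × 5 × 4 = 80
  #4: 4 × 10 × 8 = 320
  #5: 10 × 3 × 8 = 240
  #6: 10 × 10 × 4 = 400
  #7: 7 × 2 × 7 = 98
  #8: 2 × 5 × 6 = 60
RPN > 67: #2 (128), #3 (80), #4 (320), #5 (240), #6 (400), #7 (98).
Sum: 128 + 80 + 320 + 240 + 400 + 98 = 1266.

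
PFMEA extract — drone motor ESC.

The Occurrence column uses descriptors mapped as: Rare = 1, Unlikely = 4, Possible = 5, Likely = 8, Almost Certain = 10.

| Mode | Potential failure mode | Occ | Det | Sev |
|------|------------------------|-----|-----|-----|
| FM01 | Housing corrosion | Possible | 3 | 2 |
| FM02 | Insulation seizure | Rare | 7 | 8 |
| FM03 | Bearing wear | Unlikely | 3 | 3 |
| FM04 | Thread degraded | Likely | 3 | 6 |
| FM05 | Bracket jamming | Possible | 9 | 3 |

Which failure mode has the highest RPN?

FM04

RPN = Severity × Occurrence × Detection:
  FM01: 2 × 5 × 3 = 30
  FM02: 8 × 1 × 7 = 56
  FM03: 3 × 4 × 3 = 36
  FM04: 6 × 8 × 3 = 144
  FM05: 3 × 5 × 9 = 135
Highest RPN is 144 → FM04.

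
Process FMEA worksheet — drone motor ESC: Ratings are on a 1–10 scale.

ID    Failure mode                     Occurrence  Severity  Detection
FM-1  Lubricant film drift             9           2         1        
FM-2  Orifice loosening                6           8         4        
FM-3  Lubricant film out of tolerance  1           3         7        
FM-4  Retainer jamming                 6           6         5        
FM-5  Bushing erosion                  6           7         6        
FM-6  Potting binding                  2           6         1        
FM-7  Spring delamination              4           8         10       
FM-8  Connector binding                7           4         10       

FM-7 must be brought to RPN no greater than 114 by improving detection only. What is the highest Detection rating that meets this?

FM-7: S=8, O=4, D=10 → current RPN = 320.
Fixed product = 32. Need 32 × D ≤ 114, so D ≤ 114/32 = 3.56.
Maximum integer Detection rating = 3 (gives RPN 96; D=4 would give 128 > 114).

3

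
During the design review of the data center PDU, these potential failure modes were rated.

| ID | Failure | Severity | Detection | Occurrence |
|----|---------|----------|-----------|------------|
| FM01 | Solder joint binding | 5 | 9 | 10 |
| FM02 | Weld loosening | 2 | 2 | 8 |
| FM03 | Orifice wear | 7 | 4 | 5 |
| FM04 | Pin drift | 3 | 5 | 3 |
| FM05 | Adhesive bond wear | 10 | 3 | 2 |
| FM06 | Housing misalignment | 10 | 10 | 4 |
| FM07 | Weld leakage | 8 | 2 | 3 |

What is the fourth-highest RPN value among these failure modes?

RPN = Severity × Occurrence × Detection:
  FM01: 5 × 10 × 9 = 450
  FM02: 2 × 8 × 2 = 32
  FM03: 7 × 5 × 4 = 140
  FM04: 3 × 3 × 5 = 45
  FM05: 10 × 2 × 3 = 60
  FM06: 10 × 4 × 10 = 400
  FM07: 8 × 3 × 2 = 48
Sorted descending: 450, 400, 140, 60, 48, 45, 32.
The fourth-highest RPN is 60 (FM05).

60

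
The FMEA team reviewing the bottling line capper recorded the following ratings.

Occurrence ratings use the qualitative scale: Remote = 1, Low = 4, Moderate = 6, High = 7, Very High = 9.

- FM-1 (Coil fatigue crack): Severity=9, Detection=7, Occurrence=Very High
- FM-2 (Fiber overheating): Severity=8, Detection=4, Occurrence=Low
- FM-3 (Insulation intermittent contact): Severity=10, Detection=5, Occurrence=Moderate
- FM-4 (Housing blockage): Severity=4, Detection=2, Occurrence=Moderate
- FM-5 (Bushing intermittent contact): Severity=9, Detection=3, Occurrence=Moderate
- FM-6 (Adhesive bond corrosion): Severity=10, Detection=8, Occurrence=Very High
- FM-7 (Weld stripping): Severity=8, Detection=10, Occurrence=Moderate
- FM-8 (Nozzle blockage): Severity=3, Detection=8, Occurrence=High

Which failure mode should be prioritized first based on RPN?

RPN = Severity × Occurrence × Detection:
  FM-1: 9 × 9 × 7 = 567
  FM-2: 8 × 4 × 4 = 128
  FM-3: 10 × 6 × 5 = 300
  FM-4: 4 × 6 × 2 = 48
  FM-5: 9 × 6 × 3 = 162
  FM-6: 10 × 9 × 8 = 720
  FM-7: 8 × 6 × 10 = 480
  FM-8: 3 × 7 × 8 = 168
Highest RPN is 720 → FM-6.

FM-6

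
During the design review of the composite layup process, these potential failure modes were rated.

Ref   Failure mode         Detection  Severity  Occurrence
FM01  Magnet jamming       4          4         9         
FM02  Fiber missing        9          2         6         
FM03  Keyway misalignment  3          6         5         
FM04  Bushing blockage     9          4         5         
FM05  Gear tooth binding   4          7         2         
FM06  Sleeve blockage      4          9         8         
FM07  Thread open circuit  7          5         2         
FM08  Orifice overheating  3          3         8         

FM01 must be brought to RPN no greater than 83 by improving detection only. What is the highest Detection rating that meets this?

2

FM01: S=4, O=9, D=4 → current RPN = 144.
Fixed product = 36. Need 36 × D ≤ 83, so D ≤ 83/36 = 2.31.
Maximum integer Detection rating = 2 (gives RPN 72; D=3 would give 108 > 83).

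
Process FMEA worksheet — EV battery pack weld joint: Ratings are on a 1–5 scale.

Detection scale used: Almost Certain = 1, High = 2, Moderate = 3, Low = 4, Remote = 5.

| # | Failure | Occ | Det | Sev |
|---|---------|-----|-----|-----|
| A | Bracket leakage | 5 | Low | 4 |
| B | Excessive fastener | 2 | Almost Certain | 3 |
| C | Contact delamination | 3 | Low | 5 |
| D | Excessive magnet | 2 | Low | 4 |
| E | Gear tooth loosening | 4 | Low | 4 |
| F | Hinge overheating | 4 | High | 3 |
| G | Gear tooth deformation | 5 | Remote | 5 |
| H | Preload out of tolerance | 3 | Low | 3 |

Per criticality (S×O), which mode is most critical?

G

Criticality = Severity × Occurrence:
  A: 4 × 5 = 20
  B: 3 × 2 = 6
  C: 5 × 3 = 15
  D: 4 × 2 = 8
  E: 4 × 4 = 16
  F: 3 × 4 = 12
  G: 5 × 5 = 25
  H: 3 × 3 = 9
Highest criticality is 25 → G.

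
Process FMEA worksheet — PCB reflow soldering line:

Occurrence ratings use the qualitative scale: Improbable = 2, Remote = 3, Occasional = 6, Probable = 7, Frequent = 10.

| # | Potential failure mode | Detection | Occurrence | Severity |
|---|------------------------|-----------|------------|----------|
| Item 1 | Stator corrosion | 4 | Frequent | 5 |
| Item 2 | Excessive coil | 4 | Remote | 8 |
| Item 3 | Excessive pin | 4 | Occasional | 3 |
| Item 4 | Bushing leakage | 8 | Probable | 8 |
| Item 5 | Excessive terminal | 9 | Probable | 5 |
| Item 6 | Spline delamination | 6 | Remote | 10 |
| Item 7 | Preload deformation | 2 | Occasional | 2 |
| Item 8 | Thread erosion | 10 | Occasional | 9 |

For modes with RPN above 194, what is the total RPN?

RPN = Severity × Occurrence × Detection:
  Item 1: 5 × 10 × 4 = 200
  Item 2: 8 × 3 × 4 = 96
  Item 3: 3 × 6 × 4 = 72
  Item 4: 8 × 7 × 8 = 448
  Item 5: 5 × 7 × 9 = 315
  Item 6: 10 × 3 × 6 = 180
  Item 7: 2 × 6 × 2 = 24
  Item 8: 9 × 6 × 10 = 540
RPN > 194: Item 1 (200), Item 4 (448), Item 5 (315), Item 8 (540).
Sum: 200 + 448 + 315 + 540 = 1503.

1503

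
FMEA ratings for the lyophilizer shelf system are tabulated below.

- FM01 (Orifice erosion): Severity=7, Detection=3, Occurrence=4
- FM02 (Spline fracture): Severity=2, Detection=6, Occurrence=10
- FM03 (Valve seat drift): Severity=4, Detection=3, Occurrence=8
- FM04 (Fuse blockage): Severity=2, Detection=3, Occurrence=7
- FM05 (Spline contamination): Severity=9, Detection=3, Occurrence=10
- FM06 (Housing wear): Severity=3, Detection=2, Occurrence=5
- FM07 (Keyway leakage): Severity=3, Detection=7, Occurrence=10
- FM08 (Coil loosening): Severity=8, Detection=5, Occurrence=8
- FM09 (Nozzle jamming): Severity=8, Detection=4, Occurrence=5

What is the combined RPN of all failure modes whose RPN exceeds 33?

1302

RPN = Severity × Occurrence × Detection:
  FM01: 7 × 4 × 3 = 84
  FM02: 2 × 10 × 6 = 120
  FM03: 4 × 8 × 3 = 96
  FM04: 2 × 7 × 3 = 42
  FM05: 9 × 10 × 3 = 270
  FM06: 3 × 5 × 2 = 30
  FM07: 3 × 10 × 7 = 210
  FM08: 8 × 8 × 5 = 320
  FM09: 8 × 5 × 4 = 160
RPN > 33: FM01 (84), FM02 (120), FM03 (96), FM04 (42), FM05 (270), FM07 (210), FM08 (320), FM09 (160).
Sum: 84 + 120 + 96 + 42 + 270 + 210 + 320 + 160 = 1302.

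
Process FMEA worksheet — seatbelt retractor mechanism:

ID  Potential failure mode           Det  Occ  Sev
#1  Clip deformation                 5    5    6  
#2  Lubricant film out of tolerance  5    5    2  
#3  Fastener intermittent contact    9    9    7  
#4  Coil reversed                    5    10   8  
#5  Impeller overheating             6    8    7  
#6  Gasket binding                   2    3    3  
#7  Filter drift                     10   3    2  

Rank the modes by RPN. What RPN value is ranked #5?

RPN = Severity × Occurrence × Detection:
  #1: 6 × 5 × 5 = 150
  #2: 2 × 5 × 5 = 50
  #3: 7 × 9 × 9 = 567
  #4: 8 × 10 × 5 = 400
  #5: 7 × 8 × 6 = 336
  #6: 3 × 3 × 2 = 18
  #7: 2 × 3 × 10 = 60
Sorted descending: 567, 400, 336, 150, 60, 50, 18.
The fifth-highest RPN is 60 (#7).

60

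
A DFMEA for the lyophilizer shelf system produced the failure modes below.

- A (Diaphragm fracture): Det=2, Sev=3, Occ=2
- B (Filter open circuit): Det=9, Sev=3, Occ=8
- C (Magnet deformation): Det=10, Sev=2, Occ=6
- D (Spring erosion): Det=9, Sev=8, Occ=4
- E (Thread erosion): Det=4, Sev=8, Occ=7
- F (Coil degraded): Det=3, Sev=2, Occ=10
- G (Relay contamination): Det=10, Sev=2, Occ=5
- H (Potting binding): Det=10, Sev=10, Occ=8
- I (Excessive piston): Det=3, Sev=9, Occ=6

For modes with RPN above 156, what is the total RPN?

1690

RPN = Severity × Occurrence × Detection:
  A: 3 × 2 × 2 = 12
  B: 3 × 8 × 9 = 216
  C: 2 × 6 × 10 = 120
  D: 8 × 4 × 9 = 288
  E: 8 × 7 × 4 = 224
  F: 2 × 10 × 3 = 60
  G: 2 × 5 × 10 = 100
  H: 10 × 8 × 10 = 800
  I: 9 × 6 × 3 = 162
RPN > 156: B (216), D (288), E (224), H (800), I (162).
Sum: 216 + 288 + 224 + 800 + 162 = 1690.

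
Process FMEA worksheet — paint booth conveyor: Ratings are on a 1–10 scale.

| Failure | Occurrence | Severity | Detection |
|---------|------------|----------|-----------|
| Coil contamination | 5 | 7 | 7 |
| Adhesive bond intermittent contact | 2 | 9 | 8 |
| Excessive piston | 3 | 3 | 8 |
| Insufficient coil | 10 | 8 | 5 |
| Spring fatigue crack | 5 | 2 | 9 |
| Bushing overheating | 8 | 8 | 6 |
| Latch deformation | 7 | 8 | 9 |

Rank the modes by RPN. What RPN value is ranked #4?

245

RPN = Severity × Occurrence × Detection:
  Coil contamination: 7 × 5 × 7 = 245
  Adhesive bond intermittent contact: 9 × 2 × 8 = 144
  Excessive piston: 3 × 3 × 8 = 72
  Insufficient coil: 8 × 10 × 5 = 400
  Spring fatigue crack: 2 × 5 × 9 = 90
  Bushing overheating: 8 × 8 × 6 = 384
  Latch deformation: 8 × 7 × 9 = 504
Sorted descending: 504, 400, 384, 245, 144, 90, 72.
The fourth-highest RPN is 245 (Coil contamination).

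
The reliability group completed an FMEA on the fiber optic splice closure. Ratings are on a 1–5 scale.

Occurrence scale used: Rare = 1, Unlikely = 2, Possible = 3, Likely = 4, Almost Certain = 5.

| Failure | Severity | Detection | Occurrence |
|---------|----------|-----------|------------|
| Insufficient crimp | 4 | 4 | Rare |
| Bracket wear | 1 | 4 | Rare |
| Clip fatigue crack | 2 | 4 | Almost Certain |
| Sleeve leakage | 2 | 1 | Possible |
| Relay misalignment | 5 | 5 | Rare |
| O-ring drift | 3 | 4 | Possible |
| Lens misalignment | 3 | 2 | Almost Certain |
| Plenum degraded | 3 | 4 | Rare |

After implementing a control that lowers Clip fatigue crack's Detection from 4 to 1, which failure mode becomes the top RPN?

RPN = Severity × Occurrence × Detection:
  Insufficient crimp: 4 × 1 × 4 = 16
  Bracket wear: 1 × 1 × 4 = 4
  Clip fatigue crack: 2 × 5 × 4 = 40
  Sleeve leakage: 2 × 3 × 1 = 6
  Relay misalignment: 5 × 1 × 5 = 25
  O-ring drift: 3 × 3 × 4 = 36
  Lens misalignment: 3 × 5 × 2 = 30
  Plenum degraded: 3 × 1 × 4 = 12
After action: Clip fatigue crack → 2 × 5 × 1 = 10.
Revised RPNs: O-ring drift=36, Lens misalignment=30, Relay misalignment=25, Insufficient crimp=16, Plenum degraded=12, Clip fatigue crack=10, Sleeve leakage=6, Bracket wear=4.
Highest is now O-ring drift (36).

O-ring drift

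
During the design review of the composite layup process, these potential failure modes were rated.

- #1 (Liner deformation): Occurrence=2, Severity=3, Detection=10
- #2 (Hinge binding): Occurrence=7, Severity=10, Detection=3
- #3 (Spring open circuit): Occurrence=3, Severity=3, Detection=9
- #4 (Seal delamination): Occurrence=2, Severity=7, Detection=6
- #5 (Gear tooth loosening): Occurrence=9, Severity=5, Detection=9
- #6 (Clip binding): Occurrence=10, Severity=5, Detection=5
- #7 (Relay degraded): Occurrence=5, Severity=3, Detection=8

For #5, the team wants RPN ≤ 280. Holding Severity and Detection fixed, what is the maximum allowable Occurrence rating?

#5: S=5, O=9, D=9 → current RPN = 405.
Fixed product = 45. Need 45 × O ≤ 280, so O ≤ 280/45 = 6.22.
Maximum integer Occurrence rating = 6 (gives RPN 270; O=7 would give 315 > 280).

6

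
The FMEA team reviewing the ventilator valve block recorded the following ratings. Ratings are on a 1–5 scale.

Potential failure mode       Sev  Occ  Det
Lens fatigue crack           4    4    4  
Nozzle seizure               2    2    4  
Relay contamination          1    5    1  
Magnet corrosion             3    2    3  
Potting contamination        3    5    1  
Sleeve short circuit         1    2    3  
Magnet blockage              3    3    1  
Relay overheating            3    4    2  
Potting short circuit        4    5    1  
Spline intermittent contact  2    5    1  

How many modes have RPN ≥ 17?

RPN = Severity × Occurrence × Detection:
  Lens fatigue crack: 4 × 4 × 4 = 64
  Nozzle seizure: 2 × 2 × 4 = 16
  Relay contamination: 1 × 5 × 1 = 5
  Magnet corrosion: 3 × 2 × 3 = 18
  Potting contamination: 3 × 5 × 1 = 15
  Sleeve short circuit: 1 × 2 × 3 = 6
  Magnet blockage: 3 × 3 × 1 = 9
  Relay overheating: 3 × 4 × 2 = 24
  Potting short circuit: 4 × 5 × 1 = 20
  Spline intermittent contact: 2 × 5 × 1 = 10
Modes with RPN ≥ 17: Lens fatigue crack (64), Magnet corrosion (18), Relay overheating (24), Potting short circuit (20) → 4.

4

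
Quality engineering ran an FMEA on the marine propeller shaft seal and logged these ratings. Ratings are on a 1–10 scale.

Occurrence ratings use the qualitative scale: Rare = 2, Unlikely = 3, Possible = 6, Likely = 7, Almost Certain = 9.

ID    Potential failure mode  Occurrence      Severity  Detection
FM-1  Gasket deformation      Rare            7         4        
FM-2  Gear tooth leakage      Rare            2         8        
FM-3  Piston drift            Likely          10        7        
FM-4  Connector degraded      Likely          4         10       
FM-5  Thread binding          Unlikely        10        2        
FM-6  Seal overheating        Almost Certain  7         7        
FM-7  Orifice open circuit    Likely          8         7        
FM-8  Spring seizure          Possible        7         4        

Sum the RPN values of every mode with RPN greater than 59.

1831

RPN = Severity × Occurrence × Detection:
  FM-1: 7 × 2 × 4 = 56
  FM-2: 2 × 2 × 8 = 32
  FM-3: 10 × 7 × 7 = 490
  FM-4: 4 × 7 × 10 = 280
  FM-5: 10 × 3 × 2 = 60
  FM-6: 7 × 9 × 7 = 441
  FM-7: 8 × 7 × 7 = 392
  FM-8: 7 × 6 × 4 = 168
RPN > 59: FM-3 (490), FM-4 (280), FM-5 (60), FM-6 (441), FM-7 (392), FM-8 (168).
Sum: 490 + 280 + 60 + 441 + 392 + 168 = 1831.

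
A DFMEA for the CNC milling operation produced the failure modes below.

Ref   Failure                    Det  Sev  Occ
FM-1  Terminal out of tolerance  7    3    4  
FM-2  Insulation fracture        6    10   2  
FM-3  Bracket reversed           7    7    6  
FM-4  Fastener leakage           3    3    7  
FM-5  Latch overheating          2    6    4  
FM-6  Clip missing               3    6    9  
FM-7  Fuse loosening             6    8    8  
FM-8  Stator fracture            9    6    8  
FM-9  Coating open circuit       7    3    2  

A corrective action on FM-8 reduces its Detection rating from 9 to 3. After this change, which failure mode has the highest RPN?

RPN = Severity × Occurrence × Detection:
  FM-1: 3 × 4 × 7 = 84
  FM-2: 10 × 2 × 6 = 120
  FM-3: 7 × 6 × 7 = 294
  FM-4: 3 × 7 × 3 = 63
  FM-5: 6 × 4 × 2 = 48
  FM-6: 6 × 9 × 3 = 162
  FM-7: 8 × 8 × 6 = 384
  FM-8: 6 × 8 × 9 = 432
  FM-9: 3 × 2 × 7 = 42
After action: FM-8 → 6 × 8 × 3 = 144.
Revised RPNs: FM-7=384, FM-3=294, FM-6=162, FM-8=144, FM-2=120, FM-1=84, FM-4=63, FM-5=48, FM-9=42.
Highest is now FM-7 (384).

FM-7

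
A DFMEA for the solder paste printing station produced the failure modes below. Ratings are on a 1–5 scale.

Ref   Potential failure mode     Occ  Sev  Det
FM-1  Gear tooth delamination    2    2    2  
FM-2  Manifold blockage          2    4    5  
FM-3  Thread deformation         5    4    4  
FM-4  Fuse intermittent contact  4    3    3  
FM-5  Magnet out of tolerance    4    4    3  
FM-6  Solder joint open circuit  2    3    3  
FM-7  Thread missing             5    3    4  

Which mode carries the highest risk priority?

RPN = Severity × Occurrence × Detection:
  FM-1: 2 × 2 × 2 = 8
  FM-2: 4 × 2 × 5 = 40
  FM-3: 4 × 5 × 4 = 80
  FM-4: 3 × 4 × 3 = 36
  FM-5: 4 × 4 × 3 = 48
  FM-6: 3 × 2 × 3 = 18
  FM-7: 3 × 5 × 4 = 60
Highest RPN is 80 → FM-3.

FM-3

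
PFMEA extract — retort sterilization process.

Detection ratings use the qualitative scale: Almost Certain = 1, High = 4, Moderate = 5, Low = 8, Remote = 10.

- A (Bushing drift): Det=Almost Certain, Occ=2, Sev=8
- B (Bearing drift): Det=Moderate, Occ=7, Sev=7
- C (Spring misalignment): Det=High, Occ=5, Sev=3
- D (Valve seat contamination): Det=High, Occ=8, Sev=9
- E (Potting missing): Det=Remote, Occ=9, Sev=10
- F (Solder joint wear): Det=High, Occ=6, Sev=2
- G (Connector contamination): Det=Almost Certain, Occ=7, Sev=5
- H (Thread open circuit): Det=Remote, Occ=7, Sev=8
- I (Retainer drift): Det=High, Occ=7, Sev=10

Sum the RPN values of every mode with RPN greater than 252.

2028

RPN = Severity × Occurrence × Detection:
  A: 8 × 2 × 1 = 16
  B: 7 × 7 × 5 = 245
  C: 3 × 5 × 4 = 60
  D: 9 × 8 × 4 = 288
  E: 10 × 9 × 10 = 900
  F: 2 × 6 × 4 = 48
  G: 5 × 7 × 1 = 35
  H: 8 × 7 × 10 = 560
  I: 10 × 7 × 4 = 280
RPN > 252: D (288), E (900), H (560), I (280).
Sum: 288 + 900 + 560 + 280 = 2028.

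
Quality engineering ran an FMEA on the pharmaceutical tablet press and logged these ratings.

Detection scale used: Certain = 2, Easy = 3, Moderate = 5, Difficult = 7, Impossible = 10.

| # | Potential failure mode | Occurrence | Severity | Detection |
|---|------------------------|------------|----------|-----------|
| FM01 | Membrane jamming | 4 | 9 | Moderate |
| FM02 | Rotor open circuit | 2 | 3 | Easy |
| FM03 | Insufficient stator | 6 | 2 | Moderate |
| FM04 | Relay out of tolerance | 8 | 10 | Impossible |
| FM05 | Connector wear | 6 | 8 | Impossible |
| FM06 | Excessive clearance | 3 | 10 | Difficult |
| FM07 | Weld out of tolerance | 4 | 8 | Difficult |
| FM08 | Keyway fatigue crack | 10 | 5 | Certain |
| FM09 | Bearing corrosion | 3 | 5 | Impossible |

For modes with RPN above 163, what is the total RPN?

RPN = Severity × Occurrence × Detection:
  FM01: 9 × 4 × 5 = 180
  FM02: 3 × 2 × 3 = 18
  FM03: 2 × 6 × 5 = 60
  FM04: 10 × 8 × 10 = 800
  FM05: 8 × 6 × 10 = 480
  FM06: 10 × 3 × 7 = 210
  FM07: 8 × 4 × 7 = 224
  FM08: 5 × 10 × 2 = 100
  FM09: 5 × 3 × 10 = 150
RPN > 163: FM01 (180), FM04 (800), FM05 (480), FM06 (210), FM07 (224).
Sum: 180 + 800 + 480 + 210 + 224 = 1894.

1894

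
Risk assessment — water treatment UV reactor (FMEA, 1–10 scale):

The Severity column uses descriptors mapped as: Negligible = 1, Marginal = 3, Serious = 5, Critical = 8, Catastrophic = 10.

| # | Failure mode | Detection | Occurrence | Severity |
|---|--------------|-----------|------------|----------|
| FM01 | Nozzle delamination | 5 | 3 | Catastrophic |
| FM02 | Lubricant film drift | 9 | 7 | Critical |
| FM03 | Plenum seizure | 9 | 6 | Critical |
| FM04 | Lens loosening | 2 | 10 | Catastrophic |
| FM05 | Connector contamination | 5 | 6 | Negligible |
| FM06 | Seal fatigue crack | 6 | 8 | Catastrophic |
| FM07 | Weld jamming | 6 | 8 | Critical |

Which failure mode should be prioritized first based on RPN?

RPN = Severity × Occurrence × Detection:
  FM01: 10 × 3 × 5 = 150
  FM02: 8 × 7 × 9 = 504
  FM03: 8 × 6 × 9 = 432
  FM04: 10 × 10 × 2 = 200
  FM05: 1 × 6 × 5 = 30
  FM06: 10 × 8 × 6 = 480
  FM07: 8 × 8 × 6 = 384
Highest RPN is 504 → FM02.

FM02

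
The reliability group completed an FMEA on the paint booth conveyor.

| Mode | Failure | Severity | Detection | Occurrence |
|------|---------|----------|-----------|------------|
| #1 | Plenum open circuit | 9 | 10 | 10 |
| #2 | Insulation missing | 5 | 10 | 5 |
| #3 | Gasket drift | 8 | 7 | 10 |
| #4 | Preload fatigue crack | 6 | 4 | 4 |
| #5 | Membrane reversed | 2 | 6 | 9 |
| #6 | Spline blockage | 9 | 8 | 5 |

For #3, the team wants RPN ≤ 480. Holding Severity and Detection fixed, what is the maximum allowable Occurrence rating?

8

#3: S=8, O=10, D=7 → current RPN = 560.
Fixed product = 56. Need 56 × O ≤ 480, so O ≤ 480/56 = 8.57.
Maximum integer Occurrence rating = 8 (gives RPN 448; O=9 would give 504 > 480).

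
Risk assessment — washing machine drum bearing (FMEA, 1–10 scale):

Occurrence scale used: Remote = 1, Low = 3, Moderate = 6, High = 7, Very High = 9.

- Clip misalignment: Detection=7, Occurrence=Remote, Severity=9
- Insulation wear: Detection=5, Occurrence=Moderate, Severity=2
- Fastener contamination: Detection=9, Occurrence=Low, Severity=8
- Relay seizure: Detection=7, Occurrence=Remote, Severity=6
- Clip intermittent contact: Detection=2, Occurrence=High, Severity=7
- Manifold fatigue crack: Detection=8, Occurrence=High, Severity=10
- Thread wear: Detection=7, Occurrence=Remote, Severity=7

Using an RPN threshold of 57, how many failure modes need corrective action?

5

RPN = Severity × Occurrence × Detection:
  Clip misalignment: 9 × 1 × 7 = 63
  Insulation wear: 2 × 6 × 5 = 60
  Fastener contamination: 8 × 3 × 9 = 216
  Relay seizure: 6 × 1 × 7 = 42
  Clip intermittent contact: 7 × 7 × 2 = 98
  Manifold fatigue crack: 10 × 7 × 8 = 560
  Thread wear: 7 × 1 × 7 = 49
Modes with RPN ≥ 57: Clip misalignment (63), Insulation wear (60), Fastener contamination (216), Clip intermittent contact (98), Manifold fatigue crack (560) → 5.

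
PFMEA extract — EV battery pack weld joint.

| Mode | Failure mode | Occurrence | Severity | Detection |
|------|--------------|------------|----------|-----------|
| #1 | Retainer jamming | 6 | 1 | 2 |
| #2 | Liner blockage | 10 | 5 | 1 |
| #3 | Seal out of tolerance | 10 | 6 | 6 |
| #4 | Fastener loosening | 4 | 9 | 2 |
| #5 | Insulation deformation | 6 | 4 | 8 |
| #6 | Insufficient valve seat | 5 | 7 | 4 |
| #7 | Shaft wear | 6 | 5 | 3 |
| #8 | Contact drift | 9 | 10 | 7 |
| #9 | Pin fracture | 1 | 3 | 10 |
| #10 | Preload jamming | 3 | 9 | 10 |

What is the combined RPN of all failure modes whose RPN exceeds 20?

1834

RPN = Severity × Occurrence × Detection:
  #1: 1 × 6 × 2 = 12
  #2: 5 × 10 × 1 = 50
  #3: 6 × 10 × 6 = 360
  #4: 9 × 4 × 2 = 72
  #5: 4 × 6 × 8 = 192
  #6: 7 × 5 × 4 = 140
  #7: 5 × 6 × 3 = 90
  #8: 10 × 9 × 7 = 630
  #9: 3 × 1 × 10 = 30
  #10: 9 × 3 × 10 = 270
RPN > 20: #2 (50), #3 (360), #4 (72), #5 (192), #6 (140), #7 (90), #8 (630), #9 (30), #10 (270).
Sum: 50 + 360 + 72 + 192 + 140 + 90 + 630 + 30 + 270 = 1834.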